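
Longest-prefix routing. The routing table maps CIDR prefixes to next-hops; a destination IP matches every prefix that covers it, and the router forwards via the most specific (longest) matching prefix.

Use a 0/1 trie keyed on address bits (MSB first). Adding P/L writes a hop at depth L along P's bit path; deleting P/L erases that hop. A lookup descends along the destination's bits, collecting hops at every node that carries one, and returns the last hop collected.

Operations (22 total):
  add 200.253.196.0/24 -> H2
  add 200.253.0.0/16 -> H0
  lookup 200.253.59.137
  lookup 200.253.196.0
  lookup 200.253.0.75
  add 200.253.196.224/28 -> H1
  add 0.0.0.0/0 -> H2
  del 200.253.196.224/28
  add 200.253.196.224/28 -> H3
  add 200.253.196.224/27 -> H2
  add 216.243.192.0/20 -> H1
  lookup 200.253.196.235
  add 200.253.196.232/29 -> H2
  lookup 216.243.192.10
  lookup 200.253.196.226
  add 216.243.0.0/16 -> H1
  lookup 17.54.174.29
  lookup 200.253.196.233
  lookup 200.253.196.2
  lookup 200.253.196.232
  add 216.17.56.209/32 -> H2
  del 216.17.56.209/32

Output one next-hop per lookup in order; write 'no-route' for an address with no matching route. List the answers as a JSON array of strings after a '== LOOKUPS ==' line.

Trace:
  add 200.253.196.0/24 -> H2 at depth 24
  add 200.253.0.0/16 -> H0 at depth 16
  Q 200.253.59.137: descend 1100100011111101 ; hops seen [H0] ; pick H0
  Q 200.253.196.0: descend 110010001111110111000100 ; hops seen [H0,H2] ; pick H2
  Q 200.253.0.75: descend 1100100011111101 ; hops seen [H0] ; pick H0
  add 200.253.196.224/28 -> H1 at depth 28
  add 0.0.0.0/0 -> H2 at depth 0
  - 200.253.196.224/28 clear@28
  add 200.253.196.224/28 -> H3 at depth 28
  add 200.253.196.224/27 -> H2 at depth 27
  add 216.243.192.0/20 -> H1 at depth 20
  Q 200.253.196.235: descend 1100100011111101110001001110 ; hops seen [H2,H0,H2,H2,H3] ; pick H3
  add 200.253.196.232/29 -> H2 at depth 29
  Q 216.243.192.10: descend 11011000111100111100 ; hops seen [H2,H1] ; pick H1
  Q 200.253.196.226: descend 1100100011111101110001001110 ; hops seen [H2,H0,H2,H2,H3] ; pick H3
  add 216.243.0.0/16 -> H1 at depth 16
  Q 17.54.174.29: descend ε ; hops seen [H2] ; pick H2
  Q 200.253.196.233: descend 11001000111111011100010011101 ; hops seen [H2,H0,H2,H2,H3,H2] ; pick H2
  Q 200.253.196.2: descend 110010001111110111000100 ; hops seen [H2,H0,H2] ; pick H2
  Q 200.253.196.232: descend 11001000111111011100010011101 ; hops seen [H2,H0,H2,H2,H3,H2] ; pick H2
  add 216.17.56.209/32 -> H2 at depth 32
  - 216.17.56.209/32 clear@32

== LOOKUPS ==
["H0","H2","H0","H3","H1","H3","H2","H2","H2","H2"]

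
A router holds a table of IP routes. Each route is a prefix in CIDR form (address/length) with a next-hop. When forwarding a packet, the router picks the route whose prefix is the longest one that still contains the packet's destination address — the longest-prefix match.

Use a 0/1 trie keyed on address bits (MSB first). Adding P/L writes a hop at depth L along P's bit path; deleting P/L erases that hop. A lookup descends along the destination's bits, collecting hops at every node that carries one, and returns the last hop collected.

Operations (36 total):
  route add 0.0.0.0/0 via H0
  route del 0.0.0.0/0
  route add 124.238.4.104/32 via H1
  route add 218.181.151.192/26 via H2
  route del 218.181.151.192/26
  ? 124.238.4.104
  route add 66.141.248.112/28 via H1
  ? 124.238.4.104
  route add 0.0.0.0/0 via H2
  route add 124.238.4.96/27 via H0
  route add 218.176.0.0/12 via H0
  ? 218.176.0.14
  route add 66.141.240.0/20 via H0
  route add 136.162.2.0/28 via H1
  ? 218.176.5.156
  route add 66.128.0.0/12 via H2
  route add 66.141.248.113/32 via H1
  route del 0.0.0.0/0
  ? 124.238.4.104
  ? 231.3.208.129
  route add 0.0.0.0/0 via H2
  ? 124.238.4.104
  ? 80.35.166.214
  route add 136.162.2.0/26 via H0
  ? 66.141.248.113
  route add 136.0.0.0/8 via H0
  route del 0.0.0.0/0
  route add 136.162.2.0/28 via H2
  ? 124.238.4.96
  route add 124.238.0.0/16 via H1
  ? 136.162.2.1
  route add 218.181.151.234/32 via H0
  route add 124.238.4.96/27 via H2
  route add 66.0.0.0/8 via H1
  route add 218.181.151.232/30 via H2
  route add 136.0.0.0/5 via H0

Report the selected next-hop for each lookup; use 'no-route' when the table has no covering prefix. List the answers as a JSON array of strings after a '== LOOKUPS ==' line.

Apply in order:
  + 0.0.0.0/0 (H0) depth=0
  - 0.0.0.0/0 clear@0
  + 124.238.4.104/32 (H1) depth=32
  + 218.181.151.192/26 (H2) depth=26
  - 218.181.151.192/26 clear@26
  lookup 124.238.4.104: bits 01111100111011100000010001101000 walk d0:-→d1:-→d2:-→d3:-→d4:-→d5:-→d6:-→d7:-→d8:-→d9:-→d10:-→d11:-→d12:-→d13:-→d14:-→d15:-→d16:-→d17:-→d18:-→d19:-→d20:-→d21:-→d22:-→d23:-→d24:-→d25:-→d26:-→d27:-→d28:-→d29:-→d30:-→d31:-→d32:H1 -> H1
  + 66.141.248.112/28 (H1) depth=28
  lookup 124.238.4.104: bits 01111100111011100000010001101000 walk d0:-→d1:-→d2:-→d3:-→d4:-→d5:-→d6:-→d7:-→d8:-→d9:-→d10:-→d11:-→d12:-→d13:-→d14:-→d15:-→d16:-→d17:-→d18:-→d19:-→d20:-→d21:-→d22:-→d23:-→d24:-→d25:-→d26:-→d27:-→d28:-→d29:-→d30:-→d31:-→d32:H1 -> H1
  + 0.0.0.0/0 (H2) depth=0
  + 124.238.4.96/27 (H0) depth=27
  + 218.176.0.0/12 (H0) depth=12
  lookup 218.176.0.14: bits 1101101010110 walk d0:H2→d1:-→d2:-→d3:-→d4:-→d5:-→d6:-→d7:-→d8:-→d9:-→d10:-→d11:-→d12:H0→d13:- -> H0
  + 66.141.240.0/20 (H0) depth=20
  + 136.162.2.0/28 (H1) depth=28
  lookup 218.176.5.156: bits 1101101010110 walk d0:H2→d1:-→d2:-→d3:-→d4:-→d5:-→d6:-→d7:-→d8:-→d9:-→d10:-→d11:-→d12:H0→d13:- -> H0
  + 66.128.0.0/12 (H2) depth=12
  + 66.141.248.113/32 (H1) depth=32
  - 0.0.0.0/0 clear@0
  lookup 124.238.4.104: bits 01111100111011100000010001101000 walk d0:-→d1:-→d2:-→d3:-→d4:-→d5:-→d6:-→d7:-→d8:-→d9:-→d10:-→d11:-→d12:-→d13:-→d14:-→d15:-→d16:-→d17:-→d18:-→d19:-→d20:-→d21:-→d22:-→d23:-→d24:-→d25:-→d26:-→d27:H0→d28:-→d29:-→d30:-→d31:-→d32:H1 -> H1
  lookup 231.3.208.129: bits 11 walk d0:-→d1:-→d2:- -> no-route
  + 0.0.0.0/0 (H2) depth=0
  lookup 124.238.4.104: bits 01111100111011100000010001101000 walk d0:H2→d1:-→d2:-→d3:-→d4:-→d5:-→d6:-→d7:-→d8:-→d9:-→d10:-→d11:-→d12:-→d13:-→d14:-→d15:-→d16:-→d17:-→d18:-→d19:-→d20:-→d21:-→d22:-→d23:-→d24:-→d25:-→d26:-→d27:H0→d28:-→d29:-→d30:-→d31:-→d32:H1 -> H1
  lookup 80.35.166.214: bits 010 walk d0:H2→d1:-→d2:-→d3:- -> H2
  + 136.162.2.0/26 (H0) depth=26
  lookup 66.141.248.113: bits 01000010100011011111100001110001 walk d0:H2→d1:-→d2:-→d3:-→d4:-→d5:-→d6:-→d7:-→d8:-→d9:-→d10:-→d11:-→d12:H2→d13:-→d14:-→d15:-→d16:-→d17:-→d18:-→d19:-→d20:H0→d21:-→d22:-→d23:-→d24:-→d25:-→d26:-→d27:-→d28:H1→d29:-→d30:-→d31:-→d32:H1 -> H1
  + 136.0.0.0/8 (H0) depth=8
  - 0.0.0.0/0 clear@0
  + 136.162.2.0/28 (H2) depth=28
  lookup 124.238.4.96: bits 0111110011101110000001000110 walk d0:-→d1:-→d2:-→d3:-→d4:-→d5:-→d6:-→d7:-→d8:-→d9:-→d10:-→d11:-→d12:-→d13:-→d14:-→d15:-→d16:-→d17:-→d18:-→d19:-→d20:-→d21:-→d22:-→d23:-→d24:-→d25:-→d26:-→d27:H0→d28:- -> H0
  + 124.238.0.0/16 (H1) depth=16
  lookup 136.162.2.1: bits 1000100010100010000000100000 walk d0:-→d1:-→d2:-→d3:-→d4:-→d5:-→d6:-→d7:-→d8:H0→d9:-→d10:-→d11:-→d12:-→d13:-→d14:-→d15:-→d16:-→d17:-→d18:-→d19:-→d20:-→d21:-→d22:-→d23:-→d24:-→d25:-→d26:H0→d27:-→d28:H2 -> H2
  + 218.181.151.234/32 (H0) depth=32
  + 124.238.4.96/27 (H2) depth=27
  + 66.0.0.0/8 (H1) depth=8
  + 218.181.151.232/30 (H2) depth=30
  + 136.0.0.0/5 (H0) depth=5

== LOOKUPS ==
["H1","H1","H0","H0","H1","no-route","H1","H2","H1","H0","H2"]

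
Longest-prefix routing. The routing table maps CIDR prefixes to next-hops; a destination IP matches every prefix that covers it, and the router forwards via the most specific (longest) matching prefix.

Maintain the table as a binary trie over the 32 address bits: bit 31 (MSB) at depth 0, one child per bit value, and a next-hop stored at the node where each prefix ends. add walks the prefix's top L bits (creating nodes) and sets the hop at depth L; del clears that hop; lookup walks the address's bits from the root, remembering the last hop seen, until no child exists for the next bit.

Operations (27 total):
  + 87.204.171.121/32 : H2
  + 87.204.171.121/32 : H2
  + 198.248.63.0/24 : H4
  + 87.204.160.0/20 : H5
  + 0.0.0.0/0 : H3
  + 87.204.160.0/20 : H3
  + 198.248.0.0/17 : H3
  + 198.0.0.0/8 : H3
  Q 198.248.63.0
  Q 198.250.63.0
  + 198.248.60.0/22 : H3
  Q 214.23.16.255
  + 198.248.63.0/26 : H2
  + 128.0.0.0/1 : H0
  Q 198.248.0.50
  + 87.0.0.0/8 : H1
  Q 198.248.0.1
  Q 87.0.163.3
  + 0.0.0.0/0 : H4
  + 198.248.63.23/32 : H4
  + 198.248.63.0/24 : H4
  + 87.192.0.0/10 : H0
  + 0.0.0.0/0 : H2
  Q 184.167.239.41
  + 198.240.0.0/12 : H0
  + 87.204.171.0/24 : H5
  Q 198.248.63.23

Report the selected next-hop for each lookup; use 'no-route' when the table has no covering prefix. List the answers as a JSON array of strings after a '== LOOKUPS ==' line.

Process each operation:
  + 87.204.171.121/32 (H2) depth=32
  + 87.204.171.121/32 (H2) depth=32
  + 198.248.63.0/24 (H4) depth=24
  + 87.204.160.0/20 (H5) depth=20
  + 0.0.0.0/0 (H3) depth=0
  + 87.204.160.0/20 (H3) depth=20
  + 198.248.0.0/17 (H3) depth=17
  + 198.0.0.0/8 (H3) depth=8
  lookup 198.248.63.0: bits 110001101111100000111111 walk d0:H3→d1:-→d2:-→d3:-→d4:-→d5:-→d6:-→d7:-→d8:H3→d9:-→d10:-→d11:-→d12:-→d13:-→d14:-→d15:-→d16:-→d17:H3→d18:-→d19:-→d20:-→d21:-→d22:-→d23:-→d24:H4 -> H4
  lookup 198.250.63.0: bits 11000110111110 walk d0:H3→d1:-→d2:-→d3:-→d4:-→d5:-→d6:-→d7:-→d8:H3→d9:-→d10:-→d11:-→d12:-→d13:-→d14:- -> H3
  + 198.248.60.0/22 (H3) depth=22
  lookup 214.23.16.255: bits 110 walk d0:H3→d1:-→d2:-→d3:- -> H3
  + 198.248.63.0/26 (H2) depth=26
  + 128.0.0.0/1 (H0) depth=1
  lookup 198.248.0.50: bits 110001101111100000 walk d0:H3→d1:H0→d2:-→d3:-→d4:-→d5:-→d6:-→d7:-→d8:H3→d9:-→d10:-→d11:-→d12:-→d13:-→d14:-→d15:-→d16:-→d17:H3→d18:- -> H3
  + 87.0.0.0/8 (H1) depth=8
  lookup 198.248.0.1: bits 110001101111100000 walk d0:H3→d1:H0→d2:-→d3:-→d4:-→d5:-→d6:-→d7:-→d8:H3→d9:-→d10:-→d11:-→d12:-→d13:-→d14:-→d15:-→d16:-→d17:H3→d18:- -> H3
  lookup 87.0.163.3: bits 01010111 walk d0:H3→d1:-→d2:-→d3:-→d4:-→d5:-→d6:-→d7:-→d8:H1 -> H1
  + 0.0.0.0/0 (H4) depth=0
  + 198.248.63.23/32 (H4) depth=32
  + 198.248.63.0/24 (H4) depth=24
  + 87.192.0.0/10 (H0) depth=10
  + 0.0.0.0/0 (H2) depth=0
  lookup 184.167.239.41: bits 1 walk d0:H2→d1:H0 -> H0
  + 198.240.0.0/12 (H0) depth=12
  + 87.204.171.0/24 (H5) depth=24
  lookup 198.248.63.23: bits 11000110111110000011111100010111 walk d0:H2→d1:H0→d2:-→d3:-→d4:-→d5:-→d6:-→d7:-→d8:H3→d9:-→d10:-→d11:-→d12:H0→d13:-→d14:-→d15:-→d16:-→d17:H3→d18:-→d19:-→d20:-→d21:-→d22:H3→d23:-→d24:H4→d25:-→d26:H2→d27:-→d28:-→d29:-→d30:-→d31:-→d32:H4 -> H4

== LOOKUPS ==
["H4","H3","H3","H3","H3","H1","H0","H4"]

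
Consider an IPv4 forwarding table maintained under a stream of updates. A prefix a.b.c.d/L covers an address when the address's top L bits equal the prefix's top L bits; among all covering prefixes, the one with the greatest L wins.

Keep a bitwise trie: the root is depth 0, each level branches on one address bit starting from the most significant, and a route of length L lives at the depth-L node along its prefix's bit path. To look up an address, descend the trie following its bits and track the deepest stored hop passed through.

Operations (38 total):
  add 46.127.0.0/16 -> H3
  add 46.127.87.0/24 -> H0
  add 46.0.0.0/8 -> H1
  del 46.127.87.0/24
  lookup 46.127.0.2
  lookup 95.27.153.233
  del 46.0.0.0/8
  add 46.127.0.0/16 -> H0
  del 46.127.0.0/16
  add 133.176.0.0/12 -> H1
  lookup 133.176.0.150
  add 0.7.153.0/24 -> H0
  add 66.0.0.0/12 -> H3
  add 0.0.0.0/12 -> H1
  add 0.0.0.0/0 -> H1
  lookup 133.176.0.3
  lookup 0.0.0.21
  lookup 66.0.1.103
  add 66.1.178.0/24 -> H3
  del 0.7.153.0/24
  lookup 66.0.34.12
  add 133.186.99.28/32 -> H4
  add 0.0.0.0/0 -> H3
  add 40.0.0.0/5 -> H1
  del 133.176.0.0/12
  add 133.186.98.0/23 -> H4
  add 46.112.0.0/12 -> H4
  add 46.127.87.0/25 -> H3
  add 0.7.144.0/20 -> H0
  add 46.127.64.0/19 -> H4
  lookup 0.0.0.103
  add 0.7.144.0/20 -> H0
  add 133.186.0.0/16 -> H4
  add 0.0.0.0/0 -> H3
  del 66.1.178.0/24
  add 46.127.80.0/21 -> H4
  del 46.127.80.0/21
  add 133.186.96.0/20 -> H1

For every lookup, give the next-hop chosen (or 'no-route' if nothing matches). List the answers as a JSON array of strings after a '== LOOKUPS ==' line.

Process each operation:
  add 46.127.0.0/16 -> H3 at depth 16
  add 46.127.87.0/24 -> H0 at depth 24
  add 46.0.0.0/8 -> H1 at depth 8
  - 46.127.87.0/24 clear@24
  lookup 46.127.0.2: bits 00101110011111110 walk d0:-→d1:-→d2:-→d3:-→d4:-→d5:-→d6:-→d7:-→d8:H1→d9:-→d10:-→d11:-→d12:-→d13:-→d14:-→d15:-→d16:H3→d17:- -> H3
  lookup 95.27.153.233: bits 0 walk d0:-→d1:- -> no-route
  - 46.0.0.0/8 clear@8
  add 46.127.0.0/16 -> H0 at depth 16
  - 46.127.0.0/16 clear@16
  add 133.176.0.0/12 -> H1 at depth 12
  lookup 133.176.0.150: bits 100001011011 walk d0:-→d1:-→d2:-→d3:-→d4:-→d5:-→d6:-→d7:-→d8:-→d9:-→d10:-→d11:-→d12:H1 -> H1
  add 0.7.153.0/24 -> H0 at depth 24
  add 66.0.0.0/12 -> H3 at depth 12
  add 0.0.0.0/12 -> H1 at depth 12
  add 0.0.0.0/0 -> H1 at depth 0
  lookup 133.176.0.3: bits 100001011011 walk d0:H1→d1:-→d2:-→d3:-→d4:-→d5:-→d6:-→d7:-→d8:-→d9:-→d10:-→d11:-→d12:H1 -> H1
  lookup 0.0.0.21: bits 0000000000000 walk d0:H1→d1:-→d2:-→d3:-→d4:-→d5:-→d6:-→d7:-→d8:-→d9:-→d10:-→d11:-→d12:H1→d13:- -> H1
  lookup 66.0.1.103: bits 010000100000 walk d0:H1→d1:-→d2:-→d3:-→d4:-→d5:-→d6:-→d7:-→d8:-→d9:-→d10:-→d11:-→d12:H3 -> H3
  add 66.1.178.0/24 -> H3 at depth 24
  - 0.7.153.0/24 clear@24
  lookup 66.0.34.12: bits 010000100000000 walk d0:H1→d1:-→d2:-→d3:-→d4:-→d5:-→d6:-→d7:-→d8:-→d9:-→d10:-→d11:-→d12:H3→d13:-→d14:-→d15:- -> H3
  add 133.186.99.28/32 -> H4 at depth 32
  add 0.0.0.0/0 -> H3 at depth 0
  add 40.0.0.0/5 -> H1 at depth 5
  - 133.176.0.0/12 clear@12
  add 133.186.98.0/23 -> H4 at depth 23
  add 46.112.0.0/12 -> H4 at depth 12
  add 46.127.87.0/25 -> H3 at depth 25
  add 0.7.144.0/20 -> H0 at depth 20
  add 46.127.64.0/19 -> H4 at depth 19
  lookup 0.0.0.103: bits 0000000000000 walk d0:H3→d1:-→d2:-→d3:-→d4:-→d5:-→d6:-→d7:-→d8:-→d9:-→d10:-→d11:-→d12:H1→d13:- -> H1
  add 0.7.144.0/20 -> H0 at depth 20
  add 133.186.0.0/16 -> H4 at depth 16
  add 0.0.0.0/0 -> H3 at depth 0
  - 66.1.178.0/24 clear@24
  add 46.127.80.0/21 -> H4 at depth 21
  - 46.127.80.0/21 clear@21
  add 133.186.96.0/20 -> H1 at depth 20

== LOOKUPS ==
["H3","no-route","H1","H1","H1","H3","H3","H1"]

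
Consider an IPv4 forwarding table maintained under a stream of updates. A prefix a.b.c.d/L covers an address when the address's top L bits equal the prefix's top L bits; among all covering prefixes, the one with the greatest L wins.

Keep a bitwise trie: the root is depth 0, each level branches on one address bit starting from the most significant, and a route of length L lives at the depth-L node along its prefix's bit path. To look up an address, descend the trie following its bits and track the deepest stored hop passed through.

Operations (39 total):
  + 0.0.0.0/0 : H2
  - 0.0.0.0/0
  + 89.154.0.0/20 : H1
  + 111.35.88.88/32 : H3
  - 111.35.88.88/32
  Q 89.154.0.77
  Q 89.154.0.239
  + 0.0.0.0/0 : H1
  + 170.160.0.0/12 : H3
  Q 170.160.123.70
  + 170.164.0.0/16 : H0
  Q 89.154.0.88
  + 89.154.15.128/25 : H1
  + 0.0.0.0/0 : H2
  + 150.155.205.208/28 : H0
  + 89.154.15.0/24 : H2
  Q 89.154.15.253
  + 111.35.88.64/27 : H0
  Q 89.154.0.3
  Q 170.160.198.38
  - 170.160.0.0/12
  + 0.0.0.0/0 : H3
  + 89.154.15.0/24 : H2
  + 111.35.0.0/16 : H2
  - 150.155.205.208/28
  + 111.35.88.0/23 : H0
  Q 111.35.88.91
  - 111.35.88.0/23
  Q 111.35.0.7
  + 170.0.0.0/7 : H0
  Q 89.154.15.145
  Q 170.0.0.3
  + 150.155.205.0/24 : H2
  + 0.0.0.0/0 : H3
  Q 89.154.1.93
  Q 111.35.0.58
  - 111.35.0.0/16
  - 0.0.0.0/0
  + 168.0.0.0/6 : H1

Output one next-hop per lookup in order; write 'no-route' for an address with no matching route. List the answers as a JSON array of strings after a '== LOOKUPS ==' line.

Trace:
  add 0.0.0.0/0 -> H2 at depth 0
  - 0.0.0.0/0 clear@0
  add 89.154.0.0/20 -> H1 at depth 20
  add 111.35.88.88/32 -> H3 at depth 32
  - 111.35.88.88/32 clear@32
  ? 89.154.0.77  path d0:-→d1:-→d2:-→d3:-→d4:-→d5:-→d6:-→d7:-→d8:-→d9:-→d10:-→d11:-→d12:-→d13:-→d14:-→d15:-→d16:-→d17:-→d18:-→d19:-→d20:H1  best=H1
  ? 89.154.0.239  path d0:-→d1:-→d2:-→d3:-→d4:-→d5:-→d6:-→d7:-→d8:-→d9:-→d10:-→d11:-→d12:-→d13:-→d14:-→d15:-→d16:-→d17:-→d18:-→d19:-→d20:H1  best=H1
  add 0.0.0.0/0 -> H1 at depth 0
  add 170.160.0.0/12 -> H3 at depth 12
  ? 170.160.123.70  path d0:H1→d1:-→d2:-→d3:-→d4:-→d5:-→d6:-→d7:-→d8:-→d9:-→d10:-→d11:-→d12:H3  best=H3
  add 170.164.0.0/16 -> H0 at depth 16
  ? 89.154.0.88  path d0:H1→d1:-→d2:-→d3:-→d4:-→d5:-→d6:-→d7:-→d8:-→d9:-→d10:-→d11:-→d12:-→d13:-→d14:-→d15:-→d16:-→d17:-→d18:-→d19:-→d20:H1  best=H1
  add 89.154.15.128/25 -> H1 at depth 25
  add 0.0.0.0/0 -> H2 at depth 0
  add 150.155.205.208/28 -> H0 at depth 28
  add 89.154.15.0/24 -> H2 at depth 24
  ? 89.154.15.253  path d0:H2→d1:-→d2:-→d3:-→d4:-→d5:-→d6:-→d7:-→d8:-→d9:-→d10:-→d11:-→d12:-→d13:-→d14:-→d15:-→d16:-→d17:-→d18:-→d19:-→d20:H1→d21:-→d22:-→d23:-→d24:H2→d25:H1  best=H1
  add 111.35.88.64/27 -> H0 at depth 27
  ? 89.154.0.3  path d0:H2→d1:-→d2:-→d3:-→d4:-→d5:-→d6:-→d7:-→d8:-→d9:-→d10:-→d11:-→d12:-→d13:-→d14:-→d15:-→d16:-→d17:-→d18:-→d19:-→d20:H1  best=H1
  ? 170.160.198.38  path d0:H2→d1:-→d2:-→d3:-→d4:-→d5:-→d6:-→d7:-→d8:-→d9:-→d10:-→d11:-→d12:H3→d13:-  best=H3
  - 170.160.0.0/12 clear@12
  add 0.0.0.0/0 -> H3 at depth 0
  add 89.154.15.0/24 -> H2 at depth 24
  add 111.35.0.0/16 -> H2 at depth 16
  - 150.155.205.208/28 clear@28
  add 111.35.88.0/23 -> H0 at depth 23
  ? 111.35.88.91  path d0:H3→d1:-→d2:-→d3:-→d4:-→d5:-→d6:-→d7:-→d8:-→d9:-→d10:-→d11:-→d12:-→d13:-→d14:-→d15:-→d16:H2→d17:-→d18:-→d19:-→d20:-→d21:-→d22:-→d23:H0→d24:-→d25:-→d26:-→d27:H0→d28:-→d29:-→d30:-  best=H0
  - 111.35.88.0/23 clear@23
  ? 111.35.0.7  path d0:H3→d1:-→d2:-→d3:-→d4:-→d5:-→d6:-→d7:-→d8:-→d9:-→d10:-→d11:-→d12:-→d13:-→d14:-→d15:-→d16:H2→d17:-  best=H2
  add 170.0.0.0/7 -> H0 at depth 7
  ? 89.154.15.145  path d0:H3→d1:-→d2:-→d3:-→d4:-→d5:-→d6:-→d7:-→d8:-→d9:-→d10:-→d11:-→d12:-→d13:-→d14:-→d15:-→d16:-→d17:-→d18:-→d19:-→d20:H1→d21:-→d22:-→d23:-→d24:H2→d25:H1  best=H1
  ? 170.0.0.3  path d0:H3→d1:-→d2:-→d3:-→d4:-→d5:-→d6:-→d7:H0→d8:-  best=H0
  add 150.155.205.0/24 -> H2 at depth 24
  add 0.0.0.0/0 -> H3 at depth 0
  ? 89.154.1.93  path d0:H3→d1:-→d2:-→d3:-→d4:-→d5:-→d6:-→d7:-→d8:-→d9:-→d10:-→d11:-→d12:-→d13:-→d14:-→d15:-→d16:-→d17:-→d18:-→d19:-→d20:H1  best=H1
  ? 111.35.0.58  path d0:H3→d1:-→d2:-→d3:-→d4:-→d5:-→d6:-→d7:-→d8:-→d9:-→d10:-→d11:-→d12:-→d13:-→d14:-→d15:-→d16:H2→d17:-  best=H2
  - 111.35.0.0/16 clear@16
  - 0.0.0.0/0 clear@0
  add 168.0.0.0/6 -> H1 at depth 6

== LOOKUPS ==
["H1","H1","H3","H1","H1","H1","H3","H0","H2","H1","H0","H1","H2"]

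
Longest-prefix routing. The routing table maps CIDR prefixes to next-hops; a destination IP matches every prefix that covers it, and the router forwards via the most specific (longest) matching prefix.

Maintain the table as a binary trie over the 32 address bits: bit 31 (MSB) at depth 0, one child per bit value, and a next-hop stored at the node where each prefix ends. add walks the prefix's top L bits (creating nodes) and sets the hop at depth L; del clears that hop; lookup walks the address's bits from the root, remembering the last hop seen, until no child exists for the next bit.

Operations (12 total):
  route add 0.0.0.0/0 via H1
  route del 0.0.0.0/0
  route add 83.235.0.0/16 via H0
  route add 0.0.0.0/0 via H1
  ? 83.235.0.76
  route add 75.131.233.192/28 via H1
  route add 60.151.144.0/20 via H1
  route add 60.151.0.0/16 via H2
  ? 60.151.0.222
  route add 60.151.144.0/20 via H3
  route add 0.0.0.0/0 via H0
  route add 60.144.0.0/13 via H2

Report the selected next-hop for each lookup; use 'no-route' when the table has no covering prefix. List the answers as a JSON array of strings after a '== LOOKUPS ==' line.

Process each operation:
  add 0.0.0.0/0 -> H1 at depth 0
  del 0.0.0.0/0 (clear depth 0)
  add 83.235.0.0/16 -> H0 at depth 16
  add 0.0.0.0/0 -> H1 at depth 0
  lookup 83.235.0.76: bits 0101001111101011 walk d0:H1→d1:-→d2:-→d3:-→d4:-→d5:-→d6:-→d7:-→d8:-→d9:-→d10:-→d11:-→d12:-→d13:-→d14:-→d15:-→d16:H0 -> H0
  add 75.131.233.192/28 -> H1 at depth 28
  add 60.151.144.0/20 -> H1 at depth 20
  add 60.151.0.0/16 -> H2 at depth 16
  lookup 60.151.0.222: bits 0011110010010111 walk d0:H1→d1:-→d2:-→d3:-→d4:-→d5:-→d6:-→d7:-→d8:-→d9:-→d10:-→d11:-→d12:-→d13:-→d14:-→d15:-→d16:H2 -> H2
  add 60.151.144.0/20 -> H3 at depth 20
  add 0.0.0.0/0 -> H0 at depth 0
  add 60.144.0.0/13 -> H2 at depth 13

== LOOKUPS ==
["H0","H2"]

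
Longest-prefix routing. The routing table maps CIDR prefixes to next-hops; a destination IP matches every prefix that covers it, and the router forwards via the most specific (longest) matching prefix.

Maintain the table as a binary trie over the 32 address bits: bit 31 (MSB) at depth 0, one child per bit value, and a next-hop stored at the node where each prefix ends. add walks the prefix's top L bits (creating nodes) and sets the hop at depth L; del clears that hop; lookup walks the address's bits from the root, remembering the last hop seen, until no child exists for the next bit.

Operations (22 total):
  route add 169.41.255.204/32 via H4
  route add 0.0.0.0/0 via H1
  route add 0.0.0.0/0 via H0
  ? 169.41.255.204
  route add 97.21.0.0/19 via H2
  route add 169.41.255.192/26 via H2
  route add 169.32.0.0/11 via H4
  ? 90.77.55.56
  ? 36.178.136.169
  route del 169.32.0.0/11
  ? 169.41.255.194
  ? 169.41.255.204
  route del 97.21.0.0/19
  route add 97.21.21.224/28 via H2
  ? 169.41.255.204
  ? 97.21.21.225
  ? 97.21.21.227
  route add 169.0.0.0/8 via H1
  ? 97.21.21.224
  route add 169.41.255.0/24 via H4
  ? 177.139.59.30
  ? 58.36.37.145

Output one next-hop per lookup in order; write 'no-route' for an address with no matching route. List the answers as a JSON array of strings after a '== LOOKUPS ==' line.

Trace:
  add 169.41.255.204/32 -> H4 at depth 32
  add 0.0.0.0/0 -> H1 at depth 0
  add 0.0.0.0/0 -> H0 at depth 0
  ? 169.41.255.204  path d0:H0→d1:-→d2:-→d3:-→d4:-→d5:-→d6:-→d7:-→d8:-→d9:-→d10:-→d11:-→d12:-→d13:-→d14:-→d15:-→d16:-→d17:-→d18:-→d19:-→d20:-→d21:-→d22:-→d23:-→d24:-→d25:-→d26:-→d27:-→d28:-→d29:-→d30:-→d31:-→d32:H4  best=H4
  add 97.21.0.0/19 -> H2 at depth 19
  add 169.41.255.192/26 -> H2 at depth 26
  add 169.32.0.0/11 -> H4 at depth 11
  ? 90.77.55.56  path d0:H0→d1:-→d2:-  best=H0
  ? 36.178.136.169  path d0:H0→d1:-  best=H0
  - 169.32.0.0/11 clear@11
  ? 169.41.255.194  path d0:H0→d1:-→d2:-→d3:-→d4:-→d5:-→d6:-→d7:-→d8:-→d9:-→d10:-→d11:-→d12:-→d13:-→d14:-→d15:-→d16:-→d17:-→d18:-→d19:-→d20:-→d21:-→d22:-→d23:-→d24:-→d25:-→d26:H2→d27:-→d28:-  best=H2
  ? 169.41.255.204  path d0:H0→d1:-→d2:-→d3:-→d4:-→d5:-→d6:-→d7:-→d8:-→d9:-→d10:-→d11:-→d12:-→d13:-→d14:-→d15:-→d16:-→d17:-→d18:-→d19:-→d20:-→d21:-→d22:-→d23:-→d24:-→d25:-→d26:H2→d27:-→d28:-→d29:-→d30:-→d31:-→d32:H4  best=H4
  - 97.21.0.0/19 clear@19
  add 97.21.21.224/28 -> H2 at depth 28
  ? 169.41.255.204  path d0:H0→d1:-→d2:-→d3:-→d4:-→d5:-→d6:-→d7:-→d8:-→d9:-→d10:-→d11:-→d12:-→d13:-→d14:-→d15:-→d16:-→d17:-→d18:-→d19:-→d20:-→d21:-→d22:-→d23:-→d24:-→d25:-→d26:H2→d27:-→d28:-→d29:-→d30:-→d31:-→d32:H4  best=H4
  ? 97.21.21.225  path d0:H0→d1:-→d2:-→d3:-→d4:-→d5:-→d6:-→d7:-→d8:-→d9:-→d10:-→d11:-→d12:-→d13:-→d14:-→d15:-→d16:-→d17:-→d18:-→d19:-→d20:-→d21:-→d22:-→d23:-→d24:-→d25:-→d26:-→d27:-→d28:H2  best=H2
  ? 97.21.21.227  path d0:H0→d1:-→d2:-→d3:-→d4:-→d5:-→d6:-→d7:-→d8:-→d9:-→d10:-→d11:-→d12:-→d13:-→d14:-→d15:-→d16:-→d17:-→d18:-→d19:-→d20:-→d21:-→d22:-→d23:-→d24:-→d25:-→d26:-→d27:-→d28:H2  best=H2
  add 169.0.0.0/8 -> H1 at depth 8
  ? 97.21.21.224  path d0:H0→d1:-→d2:-→d3:-→d4:-→d5:-→d6:-→d7:-→d8:-→d9:-→d10:-→d11:-→d12:-→d13:-→d14:-→d15:-→d16:-→d17:-→d18:-→d19:-→d20:-→d21:-→d22:-→d23:-→d24:-→d25:-→d26:-→d27:-→d28:H2  best=H2
  add 169.41.255.0/24 -> H4 at depth 24
  ? 177.139.59.30  path d0:H0→d1:-→d2:-→d3:-  best=H0
  ? 58.36.37.145  path d0:H0→d1:-  best=H0

== LOOKUPS ==
["H4","H0","H0","H2","H4","H4","H2","H2","H2","H0","H0"]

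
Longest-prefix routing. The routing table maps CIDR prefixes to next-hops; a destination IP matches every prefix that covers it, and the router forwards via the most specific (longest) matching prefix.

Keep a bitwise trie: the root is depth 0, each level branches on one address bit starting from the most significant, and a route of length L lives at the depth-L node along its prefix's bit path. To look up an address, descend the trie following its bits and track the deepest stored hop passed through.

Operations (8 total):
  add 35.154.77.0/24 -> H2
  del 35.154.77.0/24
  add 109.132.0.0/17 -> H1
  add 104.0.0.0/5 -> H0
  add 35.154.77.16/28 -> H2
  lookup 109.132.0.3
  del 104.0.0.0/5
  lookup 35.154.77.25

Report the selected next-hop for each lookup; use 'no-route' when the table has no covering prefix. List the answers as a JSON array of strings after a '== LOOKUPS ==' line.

Apply in order:
  + 35.154.77.0/24 (H2) depth=24
  del 35.154.77.0/24 (clear depth 24)
  + 109.132.0.0/17 (H1) depth=17
  + 104.0.0.0/5 (H0) depth=5
  + 35.154.77.16/28 (H2) depth=28
  lookup 109.132.0.3: bits 01101101100001000 walk d0:-→d1:-→d2:-→d3:-→d4:-→d5:H0→d6:-→d7:-→d8:-→d9:-→d10:-→d11:-→d12:-→d13:-→d14:-→d15:-→d16:-→d17:H1 -> H1
  del 104.0.0.0/5 (clear depth 5)
  lookup 35.154.77.25: bits 0010001110011010010011010001 walk d0:-→d1:-→d2:-→d3:-→d4:-→d5:-→d6:-→d7:-→d8:-→d9:-→d10:-→d11:-→d12:-→d13:-→d14:-→d15:-→d16:-→d17:-→d18:-→d19:-→d20:-→d21:-→d22:-→d23:-→d24:-→d25:-→d26:-→d27:-→d28:H2 -> H2

== LOOKUPS ==
["H1","H2"]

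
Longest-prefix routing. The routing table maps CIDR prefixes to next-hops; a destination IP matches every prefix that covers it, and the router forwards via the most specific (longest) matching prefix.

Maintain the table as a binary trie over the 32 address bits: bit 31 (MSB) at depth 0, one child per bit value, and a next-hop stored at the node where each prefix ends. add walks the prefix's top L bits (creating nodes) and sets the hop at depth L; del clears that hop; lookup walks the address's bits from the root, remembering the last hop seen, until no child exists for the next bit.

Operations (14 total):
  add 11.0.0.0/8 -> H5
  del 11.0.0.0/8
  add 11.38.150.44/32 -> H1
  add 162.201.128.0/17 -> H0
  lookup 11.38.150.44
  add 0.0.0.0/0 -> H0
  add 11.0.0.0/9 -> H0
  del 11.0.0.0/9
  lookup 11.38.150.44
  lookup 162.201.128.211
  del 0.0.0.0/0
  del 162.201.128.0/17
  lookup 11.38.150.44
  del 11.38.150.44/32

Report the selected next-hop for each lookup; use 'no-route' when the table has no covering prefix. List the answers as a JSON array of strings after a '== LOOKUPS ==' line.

Trace:
  + 11.0.0.0/8 (H5) depth=8
  - 11.0.0.0/8 clear@8
  + 11.38.150.44/32 (H1) depth=32
  + 162.201.128.0/17 (H0) depth=17
  Q 11.38.150.44: descend 00001011001001101001011000101100 ; hops seen [H1] ; pick H1
  + 0.0.0.0/0 (H0) depth=0
  + 11.0.0.0/9 (H0) depth=9
  - 11.0.0.0/9 clear@9
  Q 11.38.150.44: descend 00001011001001101001011000101100 ; hops seen [H0,H1] ; pick H1
  Q 162.201.128.211: descend 10100010110010011 ; hops seen [H0,H0] ; pick H0
  - 0.0.0.0/0 clear@0
  - 162.201.128.0/17 clear@17
  Q 11.38.150.44: descend 00001011001001101001011000101100 ; hops seen [H1] ; pick H1
  - 11.38.150.44/32 clear@32

== LOOKUPS ==
["H1","H1","H0","H1"]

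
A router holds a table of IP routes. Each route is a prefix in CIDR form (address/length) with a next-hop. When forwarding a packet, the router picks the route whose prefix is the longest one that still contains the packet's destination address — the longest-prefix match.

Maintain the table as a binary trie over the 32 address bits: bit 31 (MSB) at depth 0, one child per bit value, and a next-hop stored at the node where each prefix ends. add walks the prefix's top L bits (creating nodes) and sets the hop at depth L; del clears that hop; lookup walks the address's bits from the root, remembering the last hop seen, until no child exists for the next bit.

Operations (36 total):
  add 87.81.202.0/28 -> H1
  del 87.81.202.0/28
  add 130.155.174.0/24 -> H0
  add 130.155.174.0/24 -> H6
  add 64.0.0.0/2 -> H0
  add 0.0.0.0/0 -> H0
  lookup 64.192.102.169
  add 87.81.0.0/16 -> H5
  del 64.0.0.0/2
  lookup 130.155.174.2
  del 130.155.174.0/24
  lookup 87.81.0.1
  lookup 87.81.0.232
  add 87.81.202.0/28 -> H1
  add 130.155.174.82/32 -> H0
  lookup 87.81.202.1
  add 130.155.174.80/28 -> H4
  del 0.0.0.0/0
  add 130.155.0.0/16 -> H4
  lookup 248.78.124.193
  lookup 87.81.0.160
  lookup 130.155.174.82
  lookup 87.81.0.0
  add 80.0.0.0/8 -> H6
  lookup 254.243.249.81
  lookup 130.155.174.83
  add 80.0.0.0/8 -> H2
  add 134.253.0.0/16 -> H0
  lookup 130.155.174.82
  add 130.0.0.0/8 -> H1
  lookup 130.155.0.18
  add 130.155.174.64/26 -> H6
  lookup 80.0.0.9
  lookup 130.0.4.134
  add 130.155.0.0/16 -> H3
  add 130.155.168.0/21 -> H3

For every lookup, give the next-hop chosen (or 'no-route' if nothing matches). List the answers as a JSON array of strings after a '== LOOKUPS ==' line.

Apply in order:
  + 87.81.202.0/28 (H1) depth=28
  - 87.81.202.0/28 clear@28
  + 130.155.174.0/24 (H0) depth=24
  + 130.155.174.0/24 (H6) depth=24
  + 64.0.0.0/2 (H0) depth=2
  + 0.0.0.0/0 (H0) depth=0
  lookup 64.192.102.169: bits 010 walk d0:H0→d1:-→d2:H0→d3:- -> H0
  + 87.81.0.0/16 (H5) depth=16
  - 64.0.0.0/2 clear@2
  lookup 130.155.174.2: bits 100000101001101110101110 walk d0:H0→d1:-→d2:-→d3:-→d4:-→d5:-→d6:-→d7:-→d8:-→d9:-→d10:-→d11:-→d12:-→d13:-→d14:-→d15:-→d16:-→d17:-→d18:-→d19:-→d20:-→d21:-→d22:-→d23:-→d24:H6 -> H6
  - 130.155.174.0/24 clear@24
  lookup 87.81.0.1: bits 0101011101010001 walk d0:H0→d1:-→d2:-→d3:-→d4:-→d5:-→d6:-→d7:-→d8:-→d9:-→d10:-→d11:-→d12:-→d13:-→d14:-→d15:-→d16:H5 -> H5
  lookup 87.81.0.232: bits 0101011101010001 walk d0:H0→d1:-→d2:-→d3:-→d4:-→d5:-→d6:-→d7:-→d8:-→d9:-→d10:-→d11:-→d12:-→d13:-→d14:-→d15:-→d16:H5 -> H5
  + 87.81.202.0/28 (H1) depth=28
  + 130.155.174.82/32 (H0) depth=32
  lookup 87.81.202.1: bits 0101011101010001110010100000 walk d0:H0→d1:-→d2:-→d3:-→d4:-→d5:-→d6:-→d7:-→d8:-→d9:-→d10:-→d11:-→d12:-→d13:-→d14:-→d15:-→d16:H5→d17:-→d18:-→d19:-→d20:-→d21:-→d22:-→d23:-→d24:-→d25:-→d26:-→d27:-→d28:H1 -> H1
  + 130.155.174.80/28 (H4) depth=28
  - 0.0.0.0/0 clear@0
  + 130.155.0.0/16 (H4) depth=16
  lookup 248.78.124.193: bits 1 walk d0:-→d1:- -> no-route
  lookup 87.81.0.160: bits 0101011101010001 walk d0:-→d1:-→d2:-→d3:-→d4:-→d5:-→d6:-→d7:-→d8:-→d9:-→d10:-→d11:-→d12:-→d13:-→d14:-→d15:-→d16:H5 -> H5
  lookup 130.155.174.82: bits 10000010100110111010111001010010 walk d0:-→d1:-→d2:-→d3:-→d4:-→d5:-→d6:-→d7:-→d8:-→d9:-→d10:-→d11:-→d12:-→d13:-→d14:-→d15:-→d16:H4→d17:-→d18:-→d19:-→d20:-→d21:-→d22:-→d23:-→d24:-→d25:-→d26:-→d27:-→d28:H4→d29:-→d30:-→d31:-→d32:H0 -> H0
  lookup 87.81.0.0: bits 0101011101010001 walk d0:-→d1:-→d2:-→d3:-→d4:-→d5:-→d6:-→d7:-→d8:-→d9:-→d10:-→d11:-→d12:-→d13:-→d14:-→d15:-→d16:H5 -> H5
  + 80.0.0.0/8 (H6) depth=8
  lookup 254.243.249.81: bits 1 walk d0:-→d1:- -> no-route
  lookup 130.155.174.83: bits 1000001010011011101011100101001 walk d0:-→d1:-→d2:-→d3:-→d4:-→d5:-→d6:-→d7:-→d8:-→d9:-→d10:-→d11:-→d12:-→d13:-→d14:-→d15:-→d16:H4→d17:-→d18:-→d19:-→d20:-→d21:-→d22:-→d23:-→d24:-→d25:-→d26:-→d27:-→d28:H4→d29:-→d30:-→d31:- -> H4
  + 80.0.0.0/8 (H2) depth=8
  + 134.253.0.0/16 (H0) depth=16
  lookup 130.155.174.82: bits 10000010100110111010111001010010 walk d0:-→d1:-→d2:-→d3:-→d4:-→d5:-→d6:-→d7:-→d8:-→d9:-→d10:-→d11:-→d12:-→d13:-→d14:-→d15:-→d16:H4→d17:-→d18:-→d19:-→d20:-→d21:-→d22:-→d23:-→d24:-→d25:-→d26:-→d27:-→d28:H4→d29:-→d30:-→d31:-→d32:H0 -> H0
  + 130.0.0.0/8 (H1) depth=8
  lookup 130.155.0.18: bits 1000001010011011 walk d0:-→d1:-→d2:-→d3:-→d4:-→d5:-→d6:-→d7:-→d8:H1→d9:-→d10:-→d11:-→d12:-→d13:-→d14:-→d15:-→d16:H4 -> H4
  + 130.155.174.64/26 (H6) depth=26
  lookup 80.0.0.9: bits 01010000 walk d0:-→d1:-→d2:-→d3:-→d4:-→d5:-→d6:-→d7:-→d8:H2 -> H2
  lookup 130.0.4.134: bits 10000010 walk d0:-→d1:-→d2:-→d3:-→d4:-→d5:-→d6:-→d7:-→d8:H1 -> H1
  + 130.155.0.0/16 (H3) depth=16
  + 130.155.168.0/21 (H3) depth=21

== LOOKUPS ==
["H0","H6","H5","H5","H1","no-route","H5","H0","H5","no-route","H4","H0","H4","H2","H1"]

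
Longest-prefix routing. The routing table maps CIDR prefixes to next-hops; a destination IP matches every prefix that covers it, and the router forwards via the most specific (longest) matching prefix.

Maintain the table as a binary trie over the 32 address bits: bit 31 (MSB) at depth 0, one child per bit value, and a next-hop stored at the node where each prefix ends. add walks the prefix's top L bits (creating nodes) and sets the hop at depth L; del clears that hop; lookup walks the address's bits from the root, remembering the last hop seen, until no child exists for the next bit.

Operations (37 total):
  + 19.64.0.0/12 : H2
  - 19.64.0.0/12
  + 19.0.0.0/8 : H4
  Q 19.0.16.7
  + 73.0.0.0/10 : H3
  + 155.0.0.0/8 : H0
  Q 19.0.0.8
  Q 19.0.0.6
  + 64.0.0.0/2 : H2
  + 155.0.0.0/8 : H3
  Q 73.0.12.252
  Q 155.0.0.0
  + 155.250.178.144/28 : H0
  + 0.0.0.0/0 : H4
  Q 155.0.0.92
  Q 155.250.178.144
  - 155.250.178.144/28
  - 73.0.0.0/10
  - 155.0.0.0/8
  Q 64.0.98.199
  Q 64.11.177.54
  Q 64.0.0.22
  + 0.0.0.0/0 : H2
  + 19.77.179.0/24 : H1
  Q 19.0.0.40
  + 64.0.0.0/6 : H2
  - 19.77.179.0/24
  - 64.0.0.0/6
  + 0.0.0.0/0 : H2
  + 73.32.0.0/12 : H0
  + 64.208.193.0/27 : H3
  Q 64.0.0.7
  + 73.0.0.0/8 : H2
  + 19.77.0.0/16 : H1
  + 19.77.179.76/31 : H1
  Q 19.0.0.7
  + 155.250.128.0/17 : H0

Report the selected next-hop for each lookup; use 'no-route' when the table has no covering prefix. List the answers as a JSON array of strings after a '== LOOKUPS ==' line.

Trace:
  add 19.64.0.0/12 -> H2 at depth 12
  del 19.64.0.0/12 (clear depth 12)
  add 19.0.0.0/8 -> H4 at depth 8
  Q 19.0.16.7: descend 000100110 ; hops seen [H4] ; pick H4
  add 73.0.0.0/10 -> H3 at depth 10
  add 155.0.0.0/8 -> H0 at depth 8
  Q 19.0.0.8: descend 000100110 ; hops seen [H4] ; pick H4
  Q 19.0.0.6: descend 000100110 ; hops seen [H4] ; pick H4
  add 64.0.0.0/2 -> H2 at depth 2
  add 155.0.0.0/8 -> H3 at depth 8
  Q 73.0.12.252: descend 0100100100 ; hops seen [H2,H3] ; pick H3
  Q 155.0.0.0: descend 10011011 ; hops seen [H3] ; pick H3
  add 155.250.178.144/28 -> H0 at depth 28
  add 0.0.0.0/0 -> H4 at depth 0
  Q 155.0.0.92: descend 10011011 ; hops seen [H4,H3] ; pick H3
  Q 155.250.178.144: descend 1001101111111010101100101001 ; hops seen [H4,H3,H0] ; pick H0
  del 155.250.178.144/28 (clear depth 28)
  del 73.0.0.0/10 (clear depth 10)
  del 155.0.0.0/8 (clear depth 8)
  Q 64.0.98.199: descend 0100 ; hops seen [H4,H2] ; pick H2
  Q 64.11.177.54: descend 0100 ; hops seen [H4,H2] ; pick H2
  Q 64.0.0.22: descend 0100 ; hops seen [H4,H2] ; pick H2
  add 0.0.0.0/0 -> H2 at depth 0
  add 19.77.179.0/24 -> H1 at depth 24
  Q 19.0.0.40: descend 000100110 ; hops seen [H2,H4] ; pick H4
  add 64.0.0.0/6 -> H2 at depth 6
  del 19.77.179.0/24 (clear depth 24)
  del 64.0.0.0/6 (clear depth 6)
  add 0.0.0.0/0 -> H2 at depth 0
  add 73.32.0.0/12 -> H0 at depth 12
  add 64.208.193.0/27 -> H3 at depth 27
  Q 64.0.0.7: descend 01000000 ; hops seen [H2,H2] ; pick H2
  add 73.0.0.0/8 -> H2 at depth 8
  add 19.77.0.0/16 -> H1 at depth 16
  add 19.77.179.76/31 -> H1 at depth 31
  Q 19.0.0.7: descend 000100110 ; hops seen [H2,H4] ; pick H4
  add 155.250.128.0/17 -> H0 at depth 17

== LOOKUPS ==
["H4","H4","H4","H3","H3","H3","H0","H2","H2","H2","H4","H2","H4"]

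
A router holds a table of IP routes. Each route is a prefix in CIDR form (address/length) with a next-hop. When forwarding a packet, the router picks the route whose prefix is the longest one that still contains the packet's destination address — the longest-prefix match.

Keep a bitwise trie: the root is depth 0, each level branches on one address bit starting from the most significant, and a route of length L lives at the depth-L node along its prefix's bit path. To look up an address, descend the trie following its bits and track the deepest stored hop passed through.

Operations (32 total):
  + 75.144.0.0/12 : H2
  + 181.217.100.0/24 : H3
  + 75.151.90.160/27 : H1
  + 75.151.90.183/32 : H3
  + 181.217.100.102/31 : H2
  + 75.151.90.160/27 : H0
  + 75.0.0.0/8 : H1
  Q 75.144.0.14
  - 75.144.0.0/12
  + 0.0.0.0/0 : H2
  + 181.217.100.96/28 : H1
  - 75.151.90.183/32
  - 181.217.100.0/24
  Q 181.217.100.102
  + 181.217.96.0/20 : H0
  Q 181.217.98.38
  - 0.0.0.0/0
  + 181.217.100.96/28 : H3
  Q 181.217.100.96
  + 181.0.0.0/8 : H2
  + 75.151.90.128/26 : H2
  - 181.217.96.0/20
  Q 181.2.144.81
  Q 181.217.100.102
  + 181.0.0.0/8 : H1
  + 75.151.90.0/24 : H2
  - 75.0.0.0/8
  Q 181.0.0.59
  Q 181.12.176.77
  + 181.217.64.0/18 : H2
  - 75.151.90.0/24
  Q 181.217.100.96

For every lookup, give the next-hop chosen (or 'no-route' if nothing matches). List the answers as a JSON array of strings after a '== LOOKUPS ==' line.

Process each operation:
  add 75.144.0.0/12 -> H2 at depth 12
  add 181.217.100.0/24 -> H3 at depth 24
  add 75.151.90.160/27 -> H1 at depth 27
  add 75.151.90.183/32 -> H3 at depth 32
  add 181.217.100.102/31 -> H2 at depth 31
  add 75.151.90.160/27 -> H0 at depth 27
  add 75.0.0.0/8 -> H1 at depth 8
  lookup 75.144.0.14: bits 0100101110010 walk d0:-→d1:-→d2:-→d3:-→d4:-→d5:-→d6:-→d7:-→d8:H1→d9:-→d10:-→d11:-→d12:H2→d13:- -> H2
  del 75.144.0.0/12 (clear depth 12)
  add 0.0.0.0/0 -> H2 at depth 0
  add 181.217.100.96/28 -> H1 at depth 28
  del 75.151.90.183/32 (clear depth 32)
  del 181.217.100.0/24 (clear depth 24)
  lookup 181.217.100.102: bits 1011010111011001011001000110011 walk d0:H2→d1:-→d2:-→d3:-→d4:-→d5:-→d6:-→d7:-→d8:-→d9:-→d10:-→d11:-→d12:-→d13:-→d14:-→d15:-→d16:-→d17:-→d18:-→d19:-→d20:-→d21:-→d22:-→d23:-→d24:-→d25:-→d26:-→d27:-→d28:H1→d29:-→d30:-→d31:H2 -> H2
  add 181.217.96.0/20 -> H0 at depth 20
  lookup 181.217.98.38: bits 101101011101100101100 walk d0:H2→d1:-→d2:-→d3:-→d4:-→d5:-→d6:-→d7:-→d8:-→d9:-→d10:-→d11:-→d12:-→d13:-→d14:-→d15:-→d16:-→d17:-→d18:-→d19:-→d20:H0→d21:- -> H0
  del 0.0.0.0/0 (clear depth 0)
  add 181.217.100.96/28 -> H3 at depth 28
  lookup 181.217.100.96: bits 10110101110110010110010001100 walk d0:-→d1:-→d2:-→d3:-→d4:-→d5:-→d6:-→d7:-→d8:-→d9:-→d10:-→d11:-→d12:-→d13:-→d14:-→d15:-→d16:-→d17:-→d18:-→d19:-→d20:H0→d21:-→d22:-→d23:-→d24:-→d25:-→d26:-→d27:-→d28:H3→d29:- -> H3
  add 181.0.0.0/8 -> H2 at depth 8
  add 75.151.90.128/26 -> H2 at depth 26
  del 181.217.96.0/20 (clear depth 20)
  lookup 181.2.144.81: bits 10110101 walk d0:-→d1:-→d2:-→d3:-→d4:-→d5:-→d6:-→d7:-→d8:H2 -> H2
  lookup 181.217.100.102: bits 1011010111011001011001000110011 walk d0:-→d1:-→d2:-→d3:-→d4:-→d5:-→d6:-→d7:-→d8:H2→d9:-→d10:-→d11:-→d12:-→d13:-→d14:-→d15:-→d16:-→d17:-→d18:-→d19:-→d20:-→d21:-→d22:-→d23:-→d24:-→d25:-→d26:-→d27:-→d28:H3→d29:-→d30:-→d31:H2 -> H2
  add 181.0.0.0/8 -> H1 at depth 8
  add 75.151.90.0/24 -> H2 at depth 24
  del 75.0.0.0/8 (clear depth 8)
  lookup 181.0.0.59: bits 10110101 walk d0:-→d1:-→d2:-→d3:-→d4:-→d5:-→d6:-→d7:-→d8:H1 -> H1
  lookup 181.12.176.77: bits 10110101 walk d0:-→d1:-→d2:-→d3:-→d4:-→d5:-→d6:-→d7:-→d8:H1 -> H1
  add 181.217.64.0/18 -> H2 at depth 18
  del 75.151.90.0/24 (clear depth 24)
  lookup 181.217.100.96: bits 10110101110110010110010001100 walk d0:-→d1:-→d2:-→d3:-→d4:-→d5:-→d6:-→d7:-→d8:H1→d9:-→d10:-→d11:-→d12:-→d13:-→d14:-→d15:-→d16:-→d17:-→d18:H2→d19:-→d20:-→d21:-→d22:-→d23:-→d24:-→d25:-→d26:-→d27:-→d28:H3→d29:- -> H3

== LOOKUPS ==
["H2","H2","H0","H3","H2","H2","H1","H1","H3"]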